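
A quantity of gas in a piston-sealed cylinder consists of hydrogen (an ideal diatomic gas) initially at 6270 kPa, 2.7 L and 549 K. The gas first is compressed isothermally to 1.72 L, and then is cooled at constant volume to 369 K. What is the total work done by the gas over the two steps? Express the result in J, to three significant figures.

W_total ≈ -7630 J

Step 1 (isothermal): W = P₁V₁ ln(V₂/V₁) = (16929) ln(1.72/2.7) = -7634 J.
Step 2 (isochoric): W = 0 (constant volume).
W_total = -7634 + 0 = -7634 J.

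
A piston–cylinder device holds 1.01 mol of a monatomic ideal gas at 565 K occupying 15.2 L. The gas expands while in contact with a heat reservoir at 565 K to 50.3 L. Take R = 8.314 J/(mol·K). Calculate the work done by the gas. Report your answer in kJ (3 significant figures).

Isothermal: W = nRT ln(V₂/V₁).
W = (1.01)(8.314)(565) × ln(50.3/15.2)
  = 4744 × 1.197
W_by_gas = 5678 J.

W ≈ 5.68 kJ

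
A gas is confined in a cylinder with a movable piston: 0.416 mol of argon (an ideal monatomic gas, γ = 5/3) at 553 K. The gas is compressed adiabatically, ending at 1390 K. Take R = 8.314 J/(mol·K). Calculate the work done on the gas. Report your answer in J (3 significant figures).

W ≈ 4340 J

Adiabatic ⇒ Q = 0, so W_by = −ΔU = nCᵥ(T₁ − T₂).
Cᵥ = 3R/2 = 12.47 J/(mol·K).
W = (0.416)(12.47)(553 − 1390) = -4342 J.
Work on gas = −W_by = 4342 J.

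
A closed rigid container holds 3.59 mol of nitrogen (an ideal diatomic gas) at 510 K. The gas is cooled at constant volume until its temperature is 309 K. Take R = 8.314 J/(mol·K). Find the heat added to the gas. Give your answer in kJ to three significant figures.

Q ≈ -15.0 kJ

Constant volume ⇒ W = 0, so Q = ΔU = nCᵥΔT with Cᵥ = 5R/2 = 20.79 J/(mol·K).
ΔU = (3.59)(20.79)(309 − 510) = -14998 J.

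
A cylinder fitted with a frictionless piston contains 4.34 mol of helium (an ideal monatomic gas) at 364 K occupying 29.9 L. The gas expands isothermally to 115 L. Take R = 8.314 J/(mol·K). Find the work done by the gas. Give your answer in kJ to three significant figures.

W ≈ 17.7 kJ

Isothermal: W = nRT ln(V₂/V₁).
W = (4.34)(8.314)(364) × ln(115/29.9)
  = 13134 × 1.347
W_by_gas = 17693 J.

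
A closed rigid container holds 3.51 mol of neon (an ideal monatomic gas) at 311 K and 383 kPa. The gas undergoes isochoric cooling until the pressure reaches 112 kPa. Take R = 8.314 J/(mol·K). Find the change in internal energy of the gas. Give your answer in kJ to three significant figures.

ΔU ≈ -9.63 kJ

Constant volume ⇒ W = 0, so Q = ΔU = nCᵥΔT with Cᵥ = 3R/2 = 12.47 J/(mol·K).
At constant V, T₂/T₁ = P₂/P₁ ⇒ ΔT = T₁(P₂/P₁ − 1) = 311·(112/383 − 1) = -220.1 K.
ΔU = (3.51)(12.47)(-220.1) = -9633 J.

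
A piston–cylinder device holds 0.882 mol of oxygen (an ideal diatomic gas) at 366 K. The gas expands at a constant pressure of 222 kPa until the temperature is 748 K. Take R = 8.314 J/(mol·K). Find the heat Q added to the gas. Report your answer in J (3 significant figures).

Isobaric: W = nRΔT = (0.882)(8.314)(382) = 2801 J.
ΔU = nCᵥΔT with Cᵥ = 5R/2: ΔU = (0.882)(20.79)(382) = 7003 J.
Q = ΔU + W = 7003 + 2801 = 9804 J.

Q ≈ 9800 J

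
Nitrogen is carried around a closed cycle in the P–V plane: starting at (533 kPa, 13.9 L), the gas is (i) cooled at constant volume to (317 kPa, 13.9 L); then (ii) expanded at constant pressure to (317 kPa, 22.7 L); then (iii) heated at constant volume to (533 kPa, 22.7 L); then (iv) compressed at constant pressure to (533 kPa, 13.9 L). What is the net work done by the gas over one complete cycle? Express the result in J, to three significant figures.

W_net ≈ -1900 J

Constant-volume legs do no work.
W(ii) = (317)(22.7 − 13.9) = 2790 J; W(iv) = (533)(13.9 − 22.7) = -4690 J.
W_net = 2790 − 4690 = -1901 J (the counter-clockwise enclosed area).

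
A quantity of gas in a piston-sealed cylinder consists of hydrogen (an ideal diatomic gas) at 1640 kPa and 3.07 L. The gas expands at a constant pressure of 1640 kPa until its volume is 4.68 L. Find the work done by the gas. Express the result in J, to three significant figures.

Isobaric: W = P ΔV.
W = (1640 kPa)(4.68 − 3.07 L) = (1640)(1.61) = 2640 J.

W ≈ 2640 J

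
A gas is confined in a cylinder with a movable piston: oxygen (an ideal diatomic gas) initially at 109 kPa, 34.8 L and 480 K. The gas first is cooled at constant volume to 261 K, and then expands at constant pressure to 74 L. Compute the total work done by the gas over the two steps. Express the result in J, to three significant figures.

Step 1 (isochoric): W = 0 (constant volume).
After step 1: P = 59.27 kPa (V unchanged).
Step 2 (isobaric): W = PΔV = (59.27 kPa)(74 − 34.8 L) = 2323 J.
W_total = 0 + 2323 = 2323 J.

W_total ≈ 2320 J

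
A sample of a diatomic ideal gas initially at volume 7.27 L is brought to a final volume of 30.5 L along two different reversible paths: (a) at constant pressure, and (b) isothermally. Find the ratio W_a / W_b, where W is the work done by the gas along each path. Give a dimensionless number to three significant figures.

W_a / W_b ≈ 2.23

Path (a) isobaric: W = P₁(V₂ − V₁) → W_a/(P₁V₁) = 3.195.
Path (b) isothermal: W = P₁V₁ ln(V₂/V₁) → W_b/(P₁V₁) = 1.434.
W_a / W_b = 3.195 / 1.434 = 2.228.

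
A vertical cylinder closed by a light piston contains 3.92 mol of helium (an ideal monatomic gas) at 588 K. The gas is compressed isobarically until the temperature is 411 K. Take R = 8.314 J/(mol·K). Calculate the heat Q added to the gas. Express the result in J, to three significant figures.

Isobaric: W = nRΔT = (3.92)(8.314)(-177) = -5769 J.
ΔU = nCᵥΔT with Cᵥ = 3R/2: ΔU = (3.92)(12.47)(-177) = -8653 J.
Q = ΔU + W = -8653 − 5769 = -14421 J.

Q ≈ -14400 J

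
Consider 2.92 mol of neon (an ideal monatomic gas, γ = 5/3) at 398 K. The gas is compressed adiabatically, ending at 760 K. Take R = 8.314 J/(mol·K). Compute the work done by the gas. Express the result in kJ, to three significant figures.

W ≈ -13.2 kJ

Adiabatic ⇒ Q = 0, so W_by = −ΔU = nCᵥ(T₁ − T₂).
Cᵥ = 3R/2 = 12.47 J/(mol·K).
W = (2.92)(12.47)(398 − 760) = -13182 J.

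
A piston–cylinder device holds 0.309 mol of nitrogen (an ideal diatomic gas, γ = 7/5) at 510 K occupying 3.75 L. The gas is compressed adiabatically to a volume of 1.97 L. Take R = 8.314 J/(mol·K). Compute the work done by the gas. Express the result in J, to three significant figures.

W ≈ -962 J

Adiabatic: TV^(γ−1) = const with γ = 7/5.
T₂ = T₁ (V₁/V₂)^(γ−1) = 510 × (3.75/1.97)^0.4 = 510 × 1.294 = 659.8 K.
W_by = nCᵥ(T₁ − T₂) = (0.309)(20.79)(510 − 659.8) = -961.9 J.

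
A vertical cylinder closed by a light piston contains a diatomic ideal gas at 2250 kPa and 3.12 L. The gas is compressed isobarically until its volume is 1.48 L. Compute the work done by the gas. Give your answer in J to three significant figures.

W ≈ -3690 J

Isobaric: W = P ΔV.
W = (2250 kPa)(1.48 − 3.12 L) = (2250)(-1.64) = -3690 J.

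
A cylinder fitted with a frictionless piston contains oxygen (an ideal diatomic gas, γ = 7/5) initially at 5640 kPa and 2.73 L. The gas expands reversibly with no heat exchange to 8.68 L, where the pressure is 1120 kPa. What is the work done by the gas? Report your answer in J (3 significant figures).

W ≈ 14200 J

Adiabatic: W = (P₁V₁ − P₂V₂)/(γ − 1) with γ = 7/5.
P₁V₁ = 15397 J, P₂V₂ = 9722 J.
W = (15397 − 9722) / 0.4 = 14189 J.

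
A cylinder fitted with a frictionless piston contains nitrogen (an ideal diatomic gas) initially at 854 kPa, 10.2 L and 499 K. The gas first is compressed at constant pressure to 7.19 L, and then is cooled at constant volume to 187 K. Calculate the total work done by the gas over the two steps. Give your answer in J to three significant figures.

W_total ≈ -2570 J

Step 1 (isobaric): W = PΔV = (854 kPa)(7.19 − 10.2 L) = -2571 J.
Step 2 (isochoric): W = 0 (constant volume).
W_total = -2571 + 0 = -2571 J.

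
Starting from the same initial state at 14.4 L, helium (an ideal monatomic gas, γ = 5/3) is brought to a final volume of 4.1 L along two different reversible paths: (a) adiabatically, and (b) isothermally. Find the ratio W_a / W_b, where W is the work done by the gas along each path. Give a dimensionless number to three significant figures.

Path (a) adiabatic: W = P₁V₁(1 − (V₁/V₂)^(γ−1))/(γ−1) → W_a/(P₁V₁) = -1.966.
Path (b) isothermal: W = P₁V₁ ln(V₂/V₁) → W_b/(P₁V₁) = -1.256.
W_a / W_b = -1.966 / -1.256 = 1.565.

W_a / W_b ≈ 1.56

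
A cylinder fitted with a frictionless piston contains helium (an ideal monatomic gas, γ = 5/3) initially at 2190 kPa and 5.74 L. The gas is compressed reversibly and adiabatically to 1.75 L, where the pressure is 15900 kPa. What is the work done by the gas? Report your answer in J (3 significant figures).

W ≈ -22900 J

Adiabatic: W = (P₁V₁ − P₂V₂)/(γ − 1) with γ = 5/3.
P₁V₁ = 12571 J, P₂V₂ = 27825 J.
W = (12571 − 27825) / 0.6667 = -22882 J.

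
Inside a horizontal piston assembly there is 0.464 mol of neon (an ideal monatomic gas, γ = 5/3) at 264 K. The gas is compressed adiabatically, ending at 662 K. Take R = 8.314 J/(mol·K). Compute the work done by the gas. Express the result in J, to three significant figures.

Adiabatic ⇒ Q = 0, so W_by = −ΔU = nCᵥ(T₁ − T₂).
Cᵥ = 3R/2 = 12.47 J/(mol·K).
W = (0.464)(12.47)(264 − 662) = -2303 J.

W ≈ -2300 J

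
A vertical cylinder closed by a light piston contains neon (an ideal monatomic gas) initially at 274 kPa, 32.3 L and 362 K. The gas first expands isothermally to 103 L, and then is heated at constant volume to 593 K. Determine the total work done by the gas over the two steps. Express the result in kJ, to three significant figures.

W_total ≈ 10.3 kJ

Step 1 (isothermal): W = P₁V₁ ln(V₂/V₁) = (8850) ln(103/32.3) = 10263 J.
Step 2 (isochoric): W = 0 (constant volume).
W_total = 10263 + 0 = 10263 J.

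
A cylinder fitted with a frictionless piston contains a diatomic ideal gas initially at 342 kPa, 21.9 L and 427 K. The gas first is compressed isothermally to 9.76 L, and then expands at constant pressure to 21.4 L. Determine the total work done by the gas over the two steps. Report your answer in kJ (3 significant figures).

Step 1 (isothermal): W = P₁V₁ ln(V₂/V₁) = (7490) ln(9.76/21.9) = -6053 J.
After step 1: P = 767.4 kPa, V = 9.76 L, T = 427 K.
Step 2 (isobaric): W = PΔV = (767.4 kPa)(21.4 − 9.76 L) = 8933 J.
W_total = -6053 + 8933 = 2879 J.

W_total ≈ 2.88 kJ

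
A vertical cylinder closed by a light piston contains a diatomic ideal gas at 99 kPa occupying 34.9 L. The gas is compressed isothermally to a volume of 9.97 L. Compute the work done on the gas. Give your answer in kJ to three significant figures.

W ≈ 4.33 kJ

Isothermal: W = nRT ln(V₂/V₁) = P₁V₁ ln(V₂/V₁).
P₁V₁ = (99 kPa)(34.9 L) = 3455 J.
W = 3455 × ln(9.97/34.9) = 3455 × -1.253
W_by_gas = -4329 J; work on gas = −W_by = 4329 J.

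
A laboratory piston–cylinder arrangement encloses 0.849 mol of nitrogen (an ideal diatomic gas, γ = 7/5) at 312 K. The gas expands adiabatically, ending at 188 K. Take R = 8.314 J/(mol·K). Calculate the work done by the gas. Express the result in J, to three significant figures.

Adiabatic ⇒ Q = 0, so W_by = −ΔU = nCᵥ(T₁ − T₂).
Cᵥ = 5R/2 = 20.79 J/(mol·K).
W = (0.849)(20.79)(312 − 188) = 2188 J.

W ≈ 2190 J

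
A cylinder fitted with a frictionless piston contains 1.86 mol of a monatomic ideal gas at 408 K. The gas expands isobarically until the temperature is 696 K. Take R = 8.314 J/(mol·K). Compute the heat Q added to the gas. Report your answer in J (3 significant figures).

Isobaric: W = nRΔT = (1.86)(8.314)(288) = 4454 J.
ΔU = nCᵥΔT with Cᵥ = 3R/2: ΔU = (1.86)(12.47)(288) = 6680 J.
Q = ΔU + W = 6680 + 4454 = 11134 J.

Q ≈ 11100 J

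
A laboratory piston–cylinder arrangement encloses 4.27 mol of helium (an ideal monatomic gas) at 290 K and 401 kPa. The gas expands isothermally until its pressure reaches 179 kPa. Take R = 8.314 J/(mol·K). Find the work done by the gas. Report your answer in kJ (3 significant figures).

Isothermal process: W = nRT ln(V₂/V₁) = nRT ln(P₁/P₂).
W = (4.27)(8.314)(290) × ln(401/179)
  = 10295 × ln(2.24) = 10295 × 0.8066
W_by_gas = 8304 J.

W ≈ 8.30 kJ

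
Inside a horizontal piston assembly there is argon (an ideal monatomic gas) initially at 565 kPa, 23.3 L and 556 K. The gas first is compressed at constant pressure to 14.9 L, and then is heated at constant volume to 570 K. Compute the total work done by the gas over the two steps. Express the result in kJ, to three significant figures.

Step 1 (isobaric): W = PΔV = (565 kPa)(14.9 − 23.3 L) = -4746 J.
Step 2 (isochoric): W = 0 (constant volume).
W_total = -4746 + 0 = -4746 J.

W_total ≈ -4.75 kJ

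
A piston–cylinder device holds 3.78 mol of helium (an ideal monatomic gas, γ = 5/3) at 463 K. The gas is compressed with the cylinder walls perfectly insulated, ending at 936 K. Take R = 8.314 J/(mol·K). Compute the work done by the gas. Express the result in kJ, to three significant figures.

Adiabatic ⇒ Q = 0, so W_by = −ΔU = nCᵥ(T₁ − T₂).
Cᵥ = 3R/2 = 12.47 J/(mol·K).
W = (3.78)(12.47)(463 − 936) = -22297 J.

W ≈ -22.3 kJ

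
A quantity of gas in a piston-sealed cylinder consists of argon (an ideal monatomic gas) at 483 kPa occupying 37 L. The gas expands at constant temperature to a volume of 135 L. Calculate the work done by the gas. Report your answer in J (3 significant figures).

W ≈ 23100 J

Isothermal: W = nRT ln(V₂/V₁) = P₁V₁ ln(V₂/V₁).
P₁V₁ = (483 kPa)(37 L) = 17871 J.
W = 17871 × ln(135/37) = 17871 × 1.294
W_by_gas = 23131 J.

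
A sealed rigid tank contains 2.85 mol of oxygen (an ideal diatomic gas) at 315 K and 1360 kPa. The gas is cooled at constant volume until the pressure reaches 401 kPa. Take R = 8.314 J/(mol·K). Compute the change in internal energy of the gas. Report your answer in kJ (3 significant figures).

Constant volume ⇒ W = 0, so Q = ΔU = nCᵥΔT with Cᵥ = 5R/2 = 20.79 J/(mol·K).
At constant V, T₂/T₁ = P₂/P₁ ⇒ ΔT = T₁(P₂/P₁ − 1) = 315·(401/1360 − 1) = -222.1 K.
ΔU = (2.85)(20.79)(-222.1) = -13158 J.

ΔU ≈ -13.2 kJ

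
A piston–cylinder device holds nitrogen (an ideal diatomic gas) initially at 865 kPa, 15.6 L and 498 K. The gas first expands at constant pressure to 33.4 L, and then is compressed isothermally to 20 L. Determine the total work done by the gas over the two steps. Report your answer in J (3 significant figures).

Step 1 (isobaric): W = PΔV = (865 kPa)(33.4 − 15.6 L) = 15397 J.
After step 1: P = 865 kPa, V = 33.4 L, T = 1066 K.
Step 2 (isothermal): W = P₁V₁ ln(V₂/V₁) = (28891) ln(20/33.4) = -14816 J.
W_total = 15397 − 14816 = 581 J.

W_total ≈ 581 J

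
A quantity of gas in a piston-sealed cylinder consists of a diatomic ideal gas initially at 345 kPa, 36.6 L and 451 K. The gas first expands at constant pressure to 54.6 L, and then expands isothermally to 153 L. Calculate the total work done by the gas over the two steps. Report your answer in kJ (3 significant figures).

Step 1 (isobaric): W = PΔV = (345 kPa)(54.6 − 36.6 L) = 6210 J.
After step 1: P = 345 kPa, V = 54.6 L, T = 672.8 K.
Step 2 (isothermal): W = P₁V₁ ln(V₂/V₁) = (18837) ln(153/54.6) = 19410 J.
W_total = 6210 + 19410 = 25620 J.

W_total ≈ 25.6 kJ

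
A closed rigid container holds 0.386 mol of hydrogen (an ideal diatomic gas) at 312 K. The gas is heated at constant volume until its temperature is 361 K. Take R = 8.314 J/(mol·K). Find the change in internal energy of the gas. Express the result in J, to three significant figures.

Constant volume ⇒ W = 0, so Q = ΔU = nCᵥΔT with Cᵥ = 5R/2 = 20.79 J/(mol·K).
ΔU = (0.386)(20.79)(361 − 312) = 393.1 J.

ΔU ≈ 393 J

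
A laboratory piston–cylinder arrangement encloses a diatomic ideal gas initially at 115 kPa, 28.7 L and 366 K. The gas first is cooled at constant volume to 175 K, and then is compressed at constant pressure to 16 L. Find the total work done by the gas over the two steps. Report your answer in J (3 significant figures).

Step 1 (isochoric): W = 0 (constant volume).
After step 1: P = 54.99 kPa (V unchanged).
Step 2 (isobaric): W = PΔV = (54.99 kPa)(16 − 28.7 L) = -698.3 J.
W_total = 0 − 698.3 = -698.3 J.

W_total ≈ -698 J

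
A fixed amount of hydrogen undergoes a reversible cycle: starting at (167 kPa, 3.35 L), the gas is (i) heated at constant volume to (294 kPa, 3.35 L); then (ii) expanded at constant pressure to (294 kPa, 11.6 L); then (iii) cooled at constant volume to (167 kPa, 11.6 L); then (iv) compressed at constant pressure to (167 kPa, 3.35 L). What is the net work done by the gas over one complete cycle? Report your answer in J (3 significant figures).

W_net ≈ 1050 J

Constant-volume legs do no work.
W(ii) = (294)(11.6 − 3.35) = 2426 J; W(iv) = (167)(3.35 − 11.6) = -1378 J.
W_net = 2426 − 1378 = 1048 J (the clockwise enclosed area).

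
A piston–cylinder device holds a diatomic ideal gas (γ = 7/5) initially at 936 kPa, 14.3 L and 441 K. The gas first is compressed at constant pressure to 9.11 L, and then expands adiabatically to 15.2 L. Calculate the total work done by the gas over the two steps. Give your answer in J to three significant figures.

W_total ≈ -911 J

Step 1 (isobaric): W = PΔV = (936 kPa)(9.11 − 14.3 L) = -4858 J.
After step 1: P = 936 kPa, V = 9.11 L, T = 280.9 K.
Step 2 (adiabatic): W = (P₁V₁ − P₂V₂)/(γ−1) = (8527 − 6948)/0.4 = 3947 J.
W_total = -4858 + 3947 = -910.6 J.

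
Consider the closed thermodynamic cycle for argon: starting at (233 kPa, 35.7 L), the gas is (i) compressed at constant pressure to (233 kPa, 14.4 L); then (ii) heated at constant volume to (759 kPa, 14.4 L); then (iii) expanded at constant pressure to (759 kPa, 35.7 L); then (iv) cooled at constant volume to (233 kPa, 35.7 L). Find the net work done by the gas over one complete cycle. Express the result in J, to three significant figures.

Constant-volume legs do no work.
W(i) = (233)(14.4 − 35.7) = -4963 J; W(iii) = (759)(35.7 − 14.4) = 16167 J.
W_net = -4963 + 16167 = 11204 J (the clockwise enclosed area).

W_net ≈ 11200 J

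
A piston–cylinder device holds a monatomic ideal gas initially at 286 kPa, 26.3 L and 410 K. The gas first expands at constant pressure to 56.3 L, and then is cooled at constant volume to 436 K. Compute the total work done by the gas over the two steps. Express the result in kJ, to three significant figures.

Step 1 (isobaric): W = PΔV = (286 kPa)(56.3 − 26.3 L) = 8580 J.
Step 2 (isochoric): W = 0 (constant volume).
W_total = 8580 + 0 = 8580 J.

W_total ≈ 8.58 kJ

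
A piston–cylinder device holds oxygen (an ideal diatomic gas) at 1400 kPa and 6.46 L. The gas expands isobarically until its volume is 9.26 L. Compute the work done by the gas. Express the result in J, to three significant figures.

W ≈ 3920 J

Isobaric: W = P ΔV.
W = (1400 kPa)(9.26 − 6.46 L) = (1400)(2.8) = 3920 J.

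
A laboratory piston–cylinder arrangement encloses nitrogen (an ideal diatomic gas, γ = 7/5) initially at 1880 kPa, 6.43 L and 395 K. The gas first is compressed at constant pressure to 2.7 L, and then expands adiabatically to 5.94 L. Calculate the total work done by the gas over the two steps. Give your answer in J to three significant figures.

W_total ≈ -3580 J

Step 1 (isobaric): W = PΔV = (1880 kPa)(2.7 − 6.43 L) = -7012 J.
After step 1: P = 1880 kPa, V = 2.7 L, T = 165.9 K.
Step 2 (adiabatic): W = (P₁V₁ − P₂V₂)/(γ−1) = (5076 − 3703)/0.4 = 3433 J.
W_total = -7012 + 3433 = -3580 J.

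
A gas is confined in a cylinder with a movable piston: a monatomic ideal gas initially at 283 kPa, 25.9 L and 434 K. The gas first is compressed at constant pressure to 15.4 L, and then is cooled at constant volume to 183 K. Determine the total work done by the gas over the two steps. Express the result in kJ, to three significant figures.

W_total ≈ -2.97 kJ

Step 1 (isobaric): W = PΔV = (283 kPa)(15.4 − 25.9 L) = -2971 J.
Step 2 (isochoric): W = 0 (constant volume).
W_total = -2971 + 0 = -2971 J.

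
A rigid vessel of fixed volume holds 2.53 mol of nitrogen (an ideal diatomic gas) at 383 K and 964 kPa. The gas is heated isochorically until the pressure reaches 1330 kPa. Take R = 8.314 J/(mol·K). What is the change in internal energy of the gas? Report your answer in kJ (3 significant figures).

Constant volume ⇒ W = 0, so Q = ΔU = nCᵥΔT with Cᵥ = 5R/2 = 20.79 J/(mol·K).
At constant V, T₂/T₁ = P₂/P₁ ⇒ ΔT = T₁(P₂/P₁ − 1) = 383·(1330/964 − 1) = 145.4 K.
ΔU = (2.53)(20.79)(145.4) = 7647 J.

ΔU ≈ 7.65 kJ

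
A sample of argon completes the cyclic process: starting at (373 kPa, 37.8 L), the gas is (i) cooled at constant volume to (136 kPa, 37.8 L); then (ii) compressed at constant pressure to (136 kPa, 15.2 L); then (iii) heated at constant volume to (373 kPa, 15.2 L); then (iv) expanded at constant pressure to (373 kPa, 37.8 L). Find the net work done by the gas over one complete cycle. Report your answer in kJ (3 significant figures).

W_net ≈ 5.36 kJ

Constant-volume legs do no work.
W(ii) = (136)(15.2 − 37.8) = -3074 J; W(iv) = (373)(37.8 − 15.2) = 8430 J.
W_net = -3074 + 8430 = 5356 J (the clockwise enclosed area).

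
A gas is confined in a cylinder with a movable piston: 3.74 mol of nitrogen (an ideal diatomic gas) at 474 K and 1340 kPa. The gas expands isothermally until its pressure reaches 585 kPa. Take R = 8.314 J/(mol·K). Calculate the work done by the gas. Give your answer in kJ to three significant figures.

W ≈ 12.2 kJ

Isothermal process: W = nRT ln(V₂/V₁) = nRT ln(P₁/P₂).
W = (3.74)(8.314)(474) × ln(1340/585)
  = 14739 × ln(2.291) = 14739 × 0.8288
W_by_gas = 12216 J.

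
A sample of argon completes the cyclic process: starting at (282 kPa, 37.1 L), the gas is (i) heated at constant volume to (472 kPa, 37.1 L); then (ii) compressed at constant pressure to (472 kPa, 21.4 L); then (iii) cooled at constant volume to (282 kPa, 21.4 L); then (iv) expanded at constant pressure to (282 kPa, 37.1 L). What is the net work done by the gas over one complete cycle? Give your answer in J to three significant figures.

Constant-volume legs do no work.
W(ii) = (472)(21.4 − 37.1) = -7410 J; W(iv) = (282)(37.1 − 21.4) = 4427 J.
W_net = -7410 + 4427 = -2983 J (the counter-clockwise enclosed area).

W_net ≈ -2980 J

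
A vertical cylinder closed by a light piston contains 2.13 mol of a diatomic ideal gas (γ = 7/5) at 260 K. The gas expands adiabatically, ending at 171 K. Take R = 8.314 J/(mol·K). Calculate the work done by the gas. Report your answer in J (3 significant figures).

W ≈ 3940 J

Adiabatic ⇒ Q = 0, so W_by = −ΔU = nCᵥ(T₁ − T₂).
Cᵥ = 5R/2 = 20.79 J/(mol·K).
W = (2.13)(20.79)(260 − 171) = 3940 J.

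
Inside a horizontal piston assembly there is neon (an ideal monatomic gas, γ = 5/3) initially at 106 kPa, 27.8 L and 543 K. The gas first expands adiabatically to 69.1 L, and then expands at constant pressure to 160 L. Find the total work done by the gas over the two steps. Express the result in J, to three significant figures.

Step 1 (adiabatic): W = (P₁V₁ − P₂V₂)/(γ−1) = (2947 − 1606)/0.667 = 2011 J.
After step 1: P = 23.24 kPa, V = 69.1 L, T = 295.9 K.
Step 2 (isobaric): W = PΔV = (23.24 kPa)(160 − 69.1 L) = 2113 J.
W_total = 2011 + 2113 = 4124 J.

W_total ≈ 4120 J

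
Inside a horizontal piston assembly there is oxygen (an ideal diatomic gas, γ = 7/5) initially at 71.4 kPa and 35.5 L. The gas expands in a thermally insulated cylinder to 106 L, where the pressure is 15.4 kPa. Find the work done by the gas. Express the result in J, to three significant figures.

Adiabatic: W = (P₁V₁ − P₂V₂)/(γ − 1) with γ = 7/5.
P₁V₁ = 2535 J, P₂V₂ = 1632 J.
W = (2535 − 1632) / 0.4 = 2256 J.

W ≈ 2260 J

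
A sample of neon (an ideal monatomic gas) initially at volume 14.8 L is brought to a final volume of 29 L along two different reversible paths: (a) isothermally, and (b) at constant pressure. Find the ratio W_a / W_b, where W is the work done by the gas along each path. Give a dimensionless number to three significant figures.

Path (a) isothermal: W = P₁V₁ ln(V₂/V₁) → W_a/(P₁V₁) = 0.6727.
Path (b) isobaric: W = P₁(V₂ − V₁) → W_b/(P₁V₁) = 0.9595.
W_a / W_b = 0.6727 / 0.9595 = 0.7011.

W_a / W_b ≈ 0.701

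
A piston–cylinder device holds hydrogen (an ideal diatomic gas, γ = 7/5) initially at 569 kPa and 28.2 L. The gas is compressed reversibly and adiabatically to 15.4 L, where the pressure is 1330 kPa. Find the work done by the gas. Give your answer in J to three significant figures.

Adiabatic: W = (P₁V₁ − P₂V₂)/(γ − 1) with γ = 7/5.
P₁V₁ = 16046 J, P₂V₂ = 20482 J.
W = (16046 − 20482) / 0.4 = -11091 J.

W ≈ -11100 J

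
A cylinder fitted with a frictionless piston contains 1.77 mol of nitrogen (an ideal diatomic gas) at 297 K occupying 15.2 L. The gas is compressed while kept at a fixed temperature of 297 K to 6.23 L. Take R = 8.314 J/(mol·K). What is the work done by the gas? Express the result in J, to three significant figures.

W ≈ -3900 J

Isothermal: W = nRT ln(V₂/V₁).
W = (1.77)(8.314)(297) × ln(6.23/15.2)
  = 4371 × -0.8919
W_by_gas = -3898 J.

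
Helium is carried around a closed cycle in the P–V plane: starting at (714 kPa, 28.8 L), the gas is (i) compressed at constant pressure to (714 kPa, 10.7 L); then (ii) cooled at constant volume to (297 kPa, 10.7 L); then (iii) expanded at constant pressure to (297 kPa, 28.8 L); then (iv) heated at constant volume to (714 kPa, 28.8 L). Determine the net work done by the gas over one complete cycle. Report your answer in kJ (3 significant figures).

W_net ≈ -7.55 kJ

Constant-volume legs do no work.
W(i) = (714)(10.7 − 28.8) = -12923 J; W(iii) = (297)(28.8 − 10.7) = 5376 J.
W_net = -12923 + 5376 = -7548 J (the counter-clockwise enclosed area).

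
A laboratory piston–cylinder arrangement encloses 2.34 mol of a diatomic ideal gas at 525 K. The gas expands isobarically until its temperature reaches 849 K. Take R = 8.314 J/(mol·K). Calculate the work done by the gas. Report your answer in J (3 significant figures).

Isobaric: W = P ΔV = nR ΔT.
W = (2.34)(8.314)(849 − 525) = 6303 J.

W ≈ 6300 J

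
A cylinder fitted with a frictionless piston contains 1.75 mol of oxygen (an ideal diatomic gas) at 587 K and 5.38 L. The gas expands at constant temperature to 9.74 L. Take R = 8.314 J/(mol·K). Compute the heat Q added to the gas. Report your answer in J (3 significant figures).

Q ≈ 5070 J

Isothermal ⇒ ΔU = 0, so Q = W = nRT ln(V₂/V₁).
Q = (1.75)(8.314)(587) ln(9.74/5.38) = 8541 × 0.5936 = 5069 J.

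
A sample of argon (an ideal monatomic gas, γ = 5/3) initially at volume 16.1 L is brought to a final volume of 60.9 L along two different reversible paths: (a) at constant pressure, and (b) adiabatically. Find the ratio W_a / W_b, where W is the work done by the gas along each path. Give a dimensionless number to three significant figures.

W_a / W_b ≈ 3.15

Path (a) isobaric: W = P₁(V₂ − V₁) → W_a/(P₁V₁) = 2.783.
Path (b) adiabatic: W = P₁V₁(1 − (V₁/V₂)^(γ−1))/(γ−1) → W_b/(P₁V₁) = 0.8821.
W_a / W_b = 2.783 / 0.8821 = 3.154.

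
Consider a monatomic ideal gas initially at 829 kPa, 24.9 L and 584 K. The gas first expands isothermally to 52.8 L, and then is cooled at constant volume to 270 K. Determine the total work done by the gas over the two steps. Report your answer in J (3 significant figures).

W_total ≈ 15500 J

Step 1 (isothermal): W = P₁V₁ ln(V₂/V₁) = (20642) ln(52.8/24.9) = 15515 J.
Step 2 (isochoric): W = 0 (constant volume).
W_total = 15515 + 0 = 15515 J.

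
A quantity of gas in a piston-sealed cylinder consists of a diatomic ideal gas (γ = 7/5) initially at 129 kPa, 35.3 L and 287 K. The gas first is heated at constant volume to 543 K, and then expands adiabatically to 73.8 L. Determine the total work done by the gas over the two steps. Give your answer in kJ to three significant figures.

W_total ≈ 5.50 kJ

Step 1 (isochoric): W = 0 (constant volume).
After step 1: P = 244.1 kPa (V unchanged).
Step 2 (adiabatic): W = (P₁V₁ − P₂V₂)/(γ−1) = (8616 − 6415)/0.4 = 5502 J.
W_total = 0 + 5502 = 5502 J.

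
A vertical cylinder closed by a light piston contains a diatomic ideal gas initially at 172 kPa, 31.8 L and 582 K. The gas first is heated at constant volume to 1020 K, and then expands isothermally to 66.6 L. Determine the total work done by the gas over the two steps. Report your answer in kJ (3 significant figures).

W_total ≈ 7.09 kJ

Step 1 (isochoric): W = 0 (constant volume).
After step 1: P = 301.4 kPa (V unchanged).
Step 2 (isothermal): W = P₁V₁ ln(V₂/V₁) = (9586) ln(66.6/31.8) = 7086 J.
W_total = 0 + 7086 = 7086 J.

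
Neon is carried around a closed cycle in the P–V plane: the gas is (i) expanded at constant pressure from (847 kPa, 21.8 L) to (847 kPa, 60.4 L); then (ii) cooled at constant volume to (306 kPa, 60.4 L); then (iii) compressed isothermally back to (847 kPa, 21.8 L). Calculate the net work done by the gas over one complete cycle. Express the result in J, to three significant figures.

Leg (i): W = PΔV = (847)(60.4 − 21.8) = 32694 J.
Leg (ii): W = 0.
Leg (iii): W = PᵢVᵢ ln(V_f/Vᵢ) = (18482) ln(21.8/60.4) = -18835 J.
W_net = 32694 − 18835 = 13859 J.

W_net ≈ 13900 J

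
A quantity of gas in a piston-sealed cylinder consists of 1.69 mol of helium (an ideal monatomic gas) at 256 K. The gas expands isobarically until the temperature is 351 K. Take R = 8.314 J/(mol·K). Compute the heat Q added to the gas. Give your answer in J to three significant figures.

Isobaric: W = nRΔT = (1.69)(8.314)(95) = 1335 J.
ΔU = nCᵥΔT with Cᵥ = 3R/2: ΔU = (1.69)(12.47)(95) = 2002 J.
Q = ΔU + W = 2002 + 1335 = 3337 J.

Q ≈ 3340 J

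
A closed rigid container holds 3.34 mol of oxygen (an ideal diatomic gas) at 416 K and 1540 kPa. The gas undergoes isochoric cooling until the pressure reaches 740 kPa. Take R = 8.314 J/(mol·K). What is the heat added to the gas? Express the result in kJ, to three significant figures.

Constant volume ⇒ W = 0, so Q = ΔU = nCᵥΔT with Cᵥ = 5R/2 = 20.79 J/(mol·K).
At constant V, T₂/T₁ = P₂/P₁ ⇒ ΔT = T₁(P₂/P₁ − 1) = 416·(740/1540 − 1) = -216.1 K.
ΔU = (3.34)(20.79)(-216.1) = -15002 J.

Q ≈ -15.0 kJ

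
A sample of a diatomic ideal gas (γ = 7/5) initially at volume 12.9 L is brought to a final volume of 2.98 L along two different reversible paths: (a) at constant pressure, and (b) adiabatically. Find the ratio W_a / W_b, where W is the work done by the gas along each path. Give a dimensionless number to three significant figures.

Path (a) isobaric: W = P₁(V₂ − V₁) → W_a/(P₁V₁) = -0.769.
Path (b) adiabatic: W = P₁V₁(1 − (V₁/V₂)^(γ−1))/(γ−1) → W_b/(P₁V₁) = -1.993.
W_a / W_b = -0.769 / -1.993 = 0.3859.

W_a / W_b ≈ 0.386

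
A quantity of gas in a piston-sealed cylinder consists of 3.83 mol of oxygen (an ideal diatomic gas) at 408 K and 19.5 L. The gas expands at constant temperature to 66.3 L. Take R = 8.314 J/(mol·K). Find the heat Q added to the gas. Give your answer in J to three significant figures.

Q ≈ 15900 J

Isothermal ⇒ ΔU = 0, so Q = W = nRT ln(V₂/V₁).
Q = (3.83)(8.314)(408) ln(66.3/19.5) = 12992 × 1.224 = 15899 J.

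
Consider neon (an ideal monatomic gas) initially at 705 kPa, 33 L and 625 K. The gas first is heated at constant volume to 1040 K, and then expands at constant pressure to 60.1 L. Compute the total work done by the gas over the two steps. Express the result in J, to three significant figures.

W_total ≈ 31800 J

Step 1 (isochoric): W = 0 (constant volume).
After step 1: P = 1173 kPa (V unchanged).
Step 2 (isobaric): W = PΔV = (1173 kPa)(60.1 − 33 L) = 31792 J.
W_total = 0 + 31792 = 31792 J.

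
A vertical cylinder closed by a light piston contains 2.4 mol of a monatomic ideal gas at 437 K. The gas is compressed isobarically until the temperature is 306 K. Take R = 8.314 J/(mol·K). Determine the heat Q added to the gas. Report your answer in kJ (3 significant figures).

Q ≈ -6.53 kJ

Isobaric: W = nRΔT = (2.4)(8.314)(-131) = -2614 J.
ΔU = nCᵥΔT with Cᵥ = 3R/2: ΔU = (2.4)(12.47)(-131) = -3921 J.
Q = ΔU + W = -3921 − 2614 = -6535 J.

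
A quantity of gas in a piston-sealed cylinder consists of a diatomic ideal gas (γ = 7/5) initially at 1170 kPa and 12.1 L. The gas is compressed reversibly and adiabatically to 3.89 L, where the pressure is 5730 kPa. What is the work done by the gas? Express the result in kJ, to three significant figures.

Adiabatic: W = (P₁V₁ − P₂V₂)/(γ − 1) with γ = 7/5.
P₁V₁ = 14157 J, P₂V₂ = 22290 J.
W = (14157 − 22290) / 0.4 = -20332 J.

W ≈ -20.3 kJ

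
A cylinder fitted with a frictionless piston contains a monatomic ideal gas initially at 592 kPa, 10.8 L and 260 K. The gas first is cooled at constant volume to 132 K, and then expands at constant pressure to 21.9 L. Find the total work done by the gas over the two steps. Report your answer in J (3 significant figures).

Step 1 (isochoric): W = 0 (constant volume).
After step 1: P = 300.6 kPa (V unchanged).
Step 2 (isobaric): W = PΔV = (300.6 kPa)(21.9 − 10.8 L) = 3336 J.
W_total = 0 + 3336 = 3336 J.

W_total ≈ 3340 J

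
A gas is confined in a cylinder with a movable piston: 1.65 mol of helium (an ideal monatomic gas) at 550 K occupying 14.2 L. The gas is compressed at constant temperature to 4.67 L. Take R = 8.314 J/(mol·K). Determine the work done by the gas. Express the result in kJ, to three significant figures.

Isothermal: W = nRT ln(V₂/V₁).
W = (1.65)(8.314)(550) × ln(4.67/14.2)
  = 7545 × -1.112
W_by_gas = -8391 J.

W ≈ -8.39 kJ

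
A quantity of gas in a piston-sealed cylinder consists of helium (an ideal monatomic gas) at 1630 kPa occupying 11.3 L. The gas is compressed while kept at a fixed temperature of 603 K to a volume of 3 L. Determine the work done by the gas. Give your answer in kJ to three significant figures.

Isothermal: W = nRT ln(V₂/V₁) = P₁V₁ ln(V₂/V₁).
P₁V₁ = (1630 kPa)(11.3 L) = 18419 J.
W = 18419 × ln(3/11.3) = 18419 × -1.326
W_by_gas = -24427 J.

W ≈ -24.4 kJ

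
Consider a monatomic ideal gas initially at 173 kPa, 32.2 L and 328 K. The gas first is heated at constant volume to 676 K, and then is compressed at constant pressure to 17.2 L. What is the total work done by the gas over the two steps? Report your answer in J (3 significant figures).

Step 1 (isochoric): W = 0 (constant volume).
After step 1: P = 356.5 kPa (V unchanged).
Step 2 (isobaric): W = PΔV = (356.5 kPa)(17.2 − 32.2 L) = -5348 J.
W_total = 0 − 5348 = -5348 J.

W_total ≈ -5350 J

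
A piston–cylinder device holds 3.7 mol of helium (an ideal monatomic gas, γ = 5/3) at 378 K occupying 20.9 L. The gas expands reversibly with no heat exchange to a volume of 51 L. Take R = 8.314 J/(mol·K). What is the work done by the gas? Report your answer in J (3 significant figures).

W ≈ 7820 J

Adiabatic: TV^(γ−1) = const with γ = 5/3.
T₂ = T₁ (V₁/V₂)^(γ−1) = 378 × (20.9/51)^0.667 = 378 × 0.5517 = 208.5 K.
W_by = nCᵥ(T₁ − T₂) = (3.7)(12.47)(378 − 208.5) = 7819 J.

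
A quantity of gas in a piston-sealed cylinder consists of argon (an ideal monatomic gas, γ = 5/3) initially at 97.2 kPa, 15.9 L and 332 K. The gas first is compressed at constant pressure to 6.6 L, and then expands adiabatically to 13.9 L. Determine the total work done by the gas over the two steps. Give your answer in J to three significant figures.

W_total ≈ -527 J

Step 1 (isobaric): W = PΔV = (97.2 kPa)(6.6 − 15.9 L) = -904 J.
After step 1: P = 97.2 kPa, V = 6.6 L, T = 137.8 K.
Step 2 (adiabatic): W = (P₁V₁ − P₂V₂)/(γ−1) = (641.5 − 390.4)/0.667 = 376.6 J.
W_total = -904 + 376.6 = -527.4 J.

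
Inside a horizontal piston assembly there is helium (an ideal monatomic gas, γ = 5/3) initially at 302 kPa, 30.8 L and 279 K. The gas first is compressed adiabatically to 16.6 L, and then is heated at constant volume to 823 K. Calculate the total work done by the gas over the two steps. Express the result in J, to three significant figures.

Step 1 (adiabatic): W = (P₁V₁ − P₂V₂)/(γ−1) = (9302 − 14045)/0.667 = -7115 J.
Step 2 (isochoric): W = 0 (constant volume).
W_total = -7115 + 0 = -7115 J.

W_total ≈ -7110 J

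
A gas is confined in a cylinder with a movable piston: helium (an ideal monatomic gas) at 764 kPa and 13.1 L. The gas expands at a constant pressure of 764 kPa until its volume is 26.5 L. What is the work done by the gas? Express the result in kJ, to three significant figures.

W ≈ 10.2 kJ

Isobaric: W = P ΔV.
W = (764 kPa)(26.5 − 13.1 L) = (764)(13.4) = 10238 J.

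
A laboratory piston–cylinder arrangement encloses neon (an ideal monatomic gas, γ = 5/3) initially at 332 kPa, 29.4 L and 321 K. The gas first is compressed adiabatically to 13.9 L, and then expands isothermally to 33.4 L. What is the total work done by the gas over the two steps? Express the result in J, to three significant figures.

W_total ≈ 4620 J

Step 1 (adiabatic): W = (P₁V₁ − P₂V₂)/(γ−1) = (9761 − 16083)/0.667 = -9484 J.
After step 1: P = 1157 kPa, V = 13.9 L, T = 528.9 K.
Step 2 (isothermal): W = P₁V₁ ln(V₂/V₁) = (16083) ln(33.4/13.9) = 14100 J.
W_total = -9484 + 14100 = 4616 J.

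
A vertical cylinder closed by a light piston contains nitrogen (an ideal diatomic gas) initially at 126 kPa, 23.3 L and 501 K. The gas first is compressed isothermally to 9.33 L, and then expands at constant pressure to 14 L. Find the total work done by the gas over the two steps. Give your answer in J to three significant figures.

W_total ≈ -1220 J

Step 1 (isothermal): W = P₁V₁ ln(V₂/V₁) = (2936) ln(9.33/23.3) = -2687 J.
After step 1: P = 314.7 kPa, V = 9.33 L, T = 501 K.
Step 2 (isobaric): W = PΔV = (314.7 kPa)(14 − 9.33 L) = 1469 J.
W_total = -2687 + 1469 = -1217 J.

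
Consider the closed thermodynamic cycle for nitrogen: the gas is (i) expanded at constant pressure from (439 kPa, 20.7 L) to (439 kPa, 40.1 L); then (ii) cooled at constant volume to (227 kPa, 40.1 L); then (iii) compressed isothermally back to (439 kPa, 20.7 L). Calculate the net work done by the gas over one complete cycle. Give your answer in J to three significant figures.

W_net ≈ 2500 J

Leg (i): W = PΔV = (439)(40.1 − 20.7) = 8517 J.
Leg (ii): W = 0.
Leg (iii): W = PᵢVᵢ ln(V_f/Vᵢ) = (9103) ln(20.7/40.1) = -6019 J.
W_net = 8517 − 6019 = 2498 J.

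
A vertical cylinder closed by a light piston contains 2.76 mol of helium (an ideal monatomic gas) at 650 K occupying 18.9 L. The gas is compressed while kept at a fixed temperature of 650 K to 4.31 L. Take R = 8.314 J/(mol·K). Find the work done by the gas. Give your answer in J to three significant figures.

Isothermal: W = nRT ln(V₂/V₁).
W = (2.76)(8.314)(650) × ln(4.31/18.9)
  = 14915 × -1.478
W_by_gas = -22048 J.

W ≈ -22000 J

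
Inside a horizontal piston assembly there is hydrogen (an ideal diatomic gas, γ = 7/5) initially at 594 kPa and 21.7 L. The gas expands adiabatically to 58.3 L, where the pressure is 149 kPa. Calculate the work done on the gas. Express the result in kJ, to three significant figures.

Adiabatic: W = (P₁V₁ − P₂V₂)/(γ − 1) with γ = 7/5.
P₁V₁ = 12890 J, P₂V₂ = 8687 J.
W = (12890 − 8687) / 0.4 = 10508 J.
Work on gas = −W_by = -10508 J.

W ≈ -10.5 kJ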